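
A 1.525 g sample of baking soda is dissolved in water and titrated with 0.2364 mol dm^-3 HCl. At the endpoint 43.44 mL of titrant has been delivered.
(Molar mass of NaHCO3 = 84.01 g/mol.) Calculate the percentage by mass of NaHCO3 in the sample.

56.57 %

NaHCO3 + HCl → NaCl + H2O + CO2
n(HCl) = 0.04344 L × 0.2364 mol/L = 0.01027 mol
n(NaHCO3) = 0.01027 mol (1:1 ratio)
mass of NaHCO3 = 0.01027 × 84.01 g/mol = 0.8627 g
% NaHCO3 = 0.8627 / 1.525 × 100 = 56.57 %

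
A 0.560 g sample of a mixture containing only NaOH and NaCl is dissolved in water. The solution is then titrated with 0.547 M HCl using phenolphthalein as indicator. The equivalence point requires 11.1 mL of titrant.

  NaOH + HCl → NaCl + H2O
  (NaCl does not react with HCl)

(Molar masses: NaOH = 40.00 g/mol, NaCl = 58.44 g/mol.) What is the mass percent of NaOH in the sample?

n(HCl) = 0.0111 × 0.547 = 6.07 × 10^-3 mol
Let x = n(NaOH), y = n(NaCl).
Titrant: 1x = 6.07 × 10^-3;  mass: 40.00x + 58.44y = 0.560
Solving, x = 6.07 × 10^-3 mol, y = 5.43 × 10^-3 mol
mass of NaOH = 6.07 × 10^-3 × 40.00 = 0.243 g
% NaOH = 0.243 / 0.560 × 100 = 43.4 %

43.4 %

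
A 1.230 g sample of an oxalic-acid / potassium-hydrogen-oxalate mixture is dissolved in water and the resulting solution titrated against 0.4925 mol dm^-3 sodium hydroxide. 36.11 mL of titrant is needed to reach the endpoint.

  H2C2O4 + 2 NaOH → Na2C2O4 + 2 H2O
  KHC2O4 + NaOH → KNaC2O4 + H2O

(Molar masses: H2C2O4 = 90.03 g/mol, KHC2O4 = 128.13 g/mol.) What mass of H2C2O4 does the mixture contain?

n(NaOH) = 0.03611 × 0.4925 = 0.01778 mol
Let x = n(H2C2O4), y = n(KHC2O4).
Titrant: 2x + 1y = 0.01778;  mass: 90.03x + 128.13y = 1.230
Solving, x = 6.309 × 10^-3 mol, y = 5.167 × 10^-3 mol
mass of H2C2O4 = 6.309 × 10^-3 × 90.03 = 0.5680 g

0.5680 g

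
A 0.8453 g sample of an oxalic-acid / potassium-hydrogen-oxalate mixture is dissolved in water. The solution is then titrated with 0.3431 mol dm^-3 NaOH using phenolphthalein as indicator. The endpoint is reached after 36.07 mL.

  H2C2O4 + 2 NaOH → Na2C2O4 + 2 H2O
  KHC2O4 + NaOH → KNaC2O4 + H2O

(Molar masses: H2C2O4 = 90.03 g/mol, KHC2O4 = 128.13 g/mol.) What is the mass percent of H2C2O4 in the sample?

47.44 %

n(NaOH) = 0.03607 × 0.3431 = 0.01238 mol
Let x = n(H2C2O4), y = n(KHC2O4).
Titrant: 2x + 1y = 0.01238;  mass: 90.03x + 128.13y = 0.8453
Solving, x = 4.454 × 10^-3 mol, y = 3.468 × 10^-3 mol
mass of H2C2O4 = 4.454 × 10^-3 × 90.03 = 0.4010 g
% H2C2O4 = 0.4010 / 0.8453 × 100 = 47.44 %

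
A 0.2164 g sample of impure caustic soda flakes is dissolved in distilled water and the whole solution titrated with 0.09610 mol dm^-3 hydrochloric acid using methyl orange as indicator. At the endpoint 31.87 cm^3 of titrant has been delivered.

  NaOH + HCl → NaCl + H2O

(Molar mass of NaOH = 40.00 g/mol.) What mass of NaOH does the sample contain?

n(HCl) = 0.03187 L × 0.09610 mol/L = 3.063 × 10^-3 mol
n(NaOH) = 3.063 × 10^-3 mol (1:1 ratio)
mass of NaOH = 3.063 × 10^-3 × 40.00 g/mol = 0.1225 g

0.1225 g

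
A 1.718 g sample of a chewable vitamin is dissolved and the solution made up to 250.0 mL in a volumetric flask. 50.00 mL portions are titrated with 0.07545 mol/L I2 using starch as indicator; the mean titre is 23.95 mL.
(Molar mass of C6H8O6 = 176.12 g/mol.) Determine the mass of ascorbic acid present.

C6H8O6 + I2 → C6H6O6 + 2 HI
n(I2) per titration = 0.02395 × 0.07545 = 1.807 × 10^-3 mol
n(C6H8O6) in each aliquot = 1.807 × 10^-3 mol (1:1 ratio)
n(C6H8O6) in the whole flask = 1.807 × 10^-3 × 250.0/50.00 = 9.035 × 10^-3 mol
mass of C6H8O6 = 9.035 × 10^-3 × 176.12 = 1.591 g

1.591 g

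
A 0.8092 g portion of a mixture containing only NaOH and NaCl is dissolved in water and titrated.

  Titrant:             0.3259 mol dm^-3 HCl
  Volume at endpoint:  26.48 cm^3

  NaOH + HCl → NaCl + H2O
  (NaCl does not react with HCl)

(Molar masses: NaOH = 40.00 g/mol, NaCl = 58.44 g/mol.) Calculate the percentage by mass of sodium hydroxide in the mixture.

42.66 %

n(HCl) = 0.02648 × 0.3259 = 8.630 × 10^-3 mol
Let x = n(NaOH), y = n(NaCl).
Titrant: 1x = 8.630 × 10^-3;  mass: 40.00x + 58.44y = 0.8092
Solving, x = 8.630 × 10^-3 mol, y = 7.940 × 10^-3 mol
mass of NaOH = 8.630 × 10^-3 × 40.00 = 0.3452 g
% NaOH = 0.3452 / 0.8092 × 100 = 42.66 %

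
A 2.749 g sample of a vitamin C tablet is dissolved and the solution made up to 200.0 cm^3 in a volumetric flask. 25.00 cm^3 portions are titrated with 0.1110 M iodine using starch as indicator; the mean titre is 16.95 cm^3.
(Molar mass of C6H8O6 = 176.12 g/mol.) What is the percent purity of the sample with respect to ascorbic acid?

C6H8O6 + I2 → C6H6O6 + 2 HI
n(I2) per titration = 0.01695 × 0.1110 = 1.881 × 10^-3 mol
n(C6H8O6) in each aliquot = 1.881 × 10^-3 mol (1:1 ratio)
n(C6H8O6) in the whole flask = 1.881 × 10^-3 × 200.0/25.00 = 0.01505 mol
mass of C6H8O6 = 0.01505 × 176.12 = 2.651 g
% C6H8O6 = 2.651 / 2.749 × 100 = 96.43 %

96.43 %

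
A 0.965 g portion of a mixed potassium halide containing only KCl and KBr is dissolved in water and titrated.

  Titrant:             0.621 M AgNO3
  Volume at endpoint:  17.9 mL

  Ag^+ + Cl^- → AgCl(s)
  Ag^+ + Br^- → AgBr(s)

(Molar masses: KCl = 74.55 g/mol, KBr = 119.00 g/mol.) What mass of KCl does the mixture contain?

n(AgNO3) = 0.0179 × 0.621 = 0.0111 mol
Let x = n(KCl), y = n(KBr).
Titrant: 1x + 1y = 0.0111;  mass: 74.55x + 119.00y = 0.965
Solving, x = 8.05 × 10^-3 mol, y = 3.07 × 10^-3 mol
mass of KCl = 8.05 × 10^-3 × 74.55 = 0.600 g

0.600 g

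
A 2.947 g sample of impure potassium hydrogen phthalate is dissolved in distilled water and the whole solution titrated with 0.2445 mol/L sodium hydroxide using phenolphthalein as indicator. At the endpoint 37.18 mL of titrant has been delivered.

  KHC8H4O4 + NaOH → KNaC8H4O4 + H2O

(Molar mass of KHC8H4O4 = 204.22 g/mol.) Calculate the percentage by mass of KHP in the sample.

n(NaOH) = 0.03718 L × 0.2445 mol/L = 9.091 × 10^-3 mol
n(KHC8H4O4) = 9.091 × 10^-3 mol (1:1 ratio)
mass of KHC8H4O4 = 9.091 × 10^-3 × 204.22 g/mol = 1.856 g
% KHC8H4O4 = 1.856 / 2.947 × 100 = 63.00 %

63.00 %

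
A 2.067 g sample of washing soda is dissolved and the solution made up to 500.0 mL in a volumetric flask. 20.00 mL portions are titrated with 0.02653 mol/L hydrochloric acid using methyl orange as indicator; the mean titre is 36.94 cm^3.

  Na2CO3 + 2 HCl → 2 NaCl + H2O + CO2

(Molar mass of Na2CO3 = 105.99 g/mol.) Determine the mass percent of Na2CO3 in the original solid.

62.82 %

n(HCl) per titration = 0.03694 × 0.02653 = 9.800 × 10^-4 mol
From the 1:2 ratio, n(Na2CO3) in each aliquot = 1/2 × 9.800 × 10^-4 = 4.900 × 10^-4 mol
n(Na2CO3) in the whole flask = 4.900 × 10^-4 × 500.0/20.00 = 0.01225 mol
mass of Na2CO3 = 0.01225 × 105.99 = 1.298 g
% Na2CO3 = 1.298 / 2.067 × 100 = 62.82 %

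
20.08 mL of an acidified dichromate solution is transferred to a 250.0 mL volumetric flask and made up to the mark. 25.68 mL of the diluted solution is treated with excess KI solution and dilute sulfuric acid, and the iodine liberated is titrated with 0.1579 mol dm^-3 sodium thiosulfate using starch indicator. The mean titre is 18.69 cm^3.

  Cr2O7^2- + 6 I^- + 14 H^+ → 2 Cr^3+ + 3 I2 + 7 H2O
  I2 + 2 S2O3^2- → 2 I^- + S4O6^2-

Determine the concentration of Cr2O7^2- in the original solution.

0.2385 mol/L

n(S2O3^2-) = 0.01869 × 0.1579 = 2.951 × 10^-3 mol
n(I2) = n(S2O3^2-)/2 = 1.476 × 10^-3 mol
From the 1:3 ratio, n(Cr2O7^2-) in the aliquot = 1/3 × 1.476 × 10^-3 = 4.919 × 10^-4 mol
[Cr2O7^2-]_dilute = 4.919 × 10^-4 / 0.02568 = 0.01915 mol/L
[Cr2O7^2-]_original = 0.01915 × 250.0/20.08 = 0.2385 mol/L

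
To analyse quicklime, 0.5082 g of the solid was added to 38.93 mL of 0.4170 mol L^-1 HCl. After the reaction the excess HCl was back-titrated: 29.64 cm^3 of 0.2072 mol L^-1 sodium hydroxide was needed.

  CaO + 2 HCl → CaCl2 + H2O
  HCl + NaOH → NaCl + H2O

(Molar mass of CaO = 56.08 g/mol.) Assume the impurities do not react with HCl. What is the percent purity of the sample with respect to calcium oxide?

55.68 %

n(HCl) added = 0.03893 × 0.4170 = 0.01623 mol
n(NaOH) used in back-titration = 0.02964 × 0.2072 = 6.141 × 10^-3 mol
n(HCl) left over = 6.141 × 10^-3 mol (1:1 ratio)
n(HCl) consumed by analyte = 0.01623 − 6.141 × 10^-3 = 0.01009 mol
From the 1:2 ratio, n(CaO) = 1/2 × 0.01009 = 5.046 × 10^-3 mol
mass of CaO = 5.046 × 10^-3 × 56.08 = 0.2830 g
% CaO = 0.2830 / 0.5082 × 100 = 55.68 %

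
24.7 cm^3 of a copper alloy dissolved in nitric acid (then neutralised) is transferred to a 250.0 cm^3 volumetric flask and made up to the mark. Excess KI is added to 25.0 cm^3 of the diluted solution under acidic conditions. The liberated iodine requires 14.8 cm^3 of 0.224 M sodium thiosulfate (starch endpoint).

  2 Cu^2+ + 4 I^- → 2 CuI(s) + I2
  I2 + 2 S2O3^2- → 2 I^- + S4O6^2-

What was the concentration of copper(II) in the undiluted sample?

1.34 M

n(S2O3^2-) = 0.0148 × 0.224 = 3.32 × 10^-3 mol
n(I2) = n(S2O3^2-)/2 = 1.66 × 10^-3 mol
From the 2:1 ratio, n(Cu2+) in the aliquot = 2/1 × 1.66 × 10^-3 = 3.32 × 10^-3 mol
[Cu2+]_dilute = 3.32 × 10^-3 / 0.0250 = 0.133 mol/L
[Cu2+]_original = 0.133 × 250.0/24.7 = 1.34 mol/L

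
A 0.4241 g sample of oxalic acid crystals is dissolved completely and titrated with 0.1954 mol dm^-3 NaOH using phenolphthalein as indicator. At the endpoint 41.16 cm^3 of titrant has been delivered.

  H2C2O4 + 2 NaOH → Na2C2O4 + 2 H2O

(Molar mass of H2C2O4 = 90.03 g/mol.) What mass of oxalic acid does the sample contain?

0.3620 g

n(NaOH) = 0.04116 L × 0.1954 mol/L = 8.043 × 10^-3 mol
From the 1:2 ratio, n(H2C2O4) = 1/2 × 8.043 × 10^-3 = 4.021 × 10^-3 mol
mass of H2C2O4 = 4.021 × 10^-3 × 90.03 g/mol = 0.3620 g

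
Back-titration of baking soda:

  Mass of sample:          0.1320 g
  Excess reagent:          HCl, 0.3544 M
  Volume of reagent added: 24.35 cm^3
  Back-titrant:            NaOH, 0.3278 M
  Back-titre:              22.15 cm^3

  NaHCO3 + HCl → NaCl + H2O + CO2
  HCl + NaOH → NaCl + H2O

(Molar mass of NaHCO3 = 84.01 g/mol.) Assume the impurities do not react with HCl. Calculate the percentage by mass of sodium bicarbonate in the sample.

n(HCl) added = 0.02435 × 0.3544 = 8.630 × 10^-3 mol
n(NaOH) used in back-titration = 0.02215 × 0.3278 = 7.261 × 10^-3 mol
n(HCl) left over = 7.261 × 10^-3 mol (1:1 ratio)
n(HCl) consumed by analyte = 8.630 × 10^-3 − 7.261 × 10^-3 = 1.369 × 10^-3 mol
n(NaHCO3) = 1.369 × 10^-3 mol (1:1 ratio)
mass of NaHCO3 = 1.369 × 10^-3 × 84.01 = 0.1150 g
% NaHCO3 = 0.1150 / 0.1320 × 100 = 87.12 %

87.12 %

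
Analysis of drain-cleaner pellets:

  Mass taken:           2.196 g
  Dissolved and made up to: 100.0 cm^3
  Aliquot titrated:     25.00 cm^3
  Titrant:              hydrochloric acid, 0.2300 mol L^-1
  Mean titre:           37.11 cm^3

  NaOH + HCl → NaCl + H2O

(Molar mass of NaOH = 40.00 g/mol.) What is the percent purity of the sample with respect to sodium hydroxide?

n(HCl) per titration = 0.03711 × 0.2300 = 8.535 × 10^-3 mol
n(NaOH) in each aliquot = 8.535 × 10^-3 mol (1:1 ratio)
n(NaOH) in the whole flask = 8.535 × 10^-3 × 100.0/25.00 = 0.03414 mol
mass of NaOH = 0.03414 × 40.00 = 1.366 g
% NaOH = 1.366 / 2.196 × 100 = 62.19 %

62.19 %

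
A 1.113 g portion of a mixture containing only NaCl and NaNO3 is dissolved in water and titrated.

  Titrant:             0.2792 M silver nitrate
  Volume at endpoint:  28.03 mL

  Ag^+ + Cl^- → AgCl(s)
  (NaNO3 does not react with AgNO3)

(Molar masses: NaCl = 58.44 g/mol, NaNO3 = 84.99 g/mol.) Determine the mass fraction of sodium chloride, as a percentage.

41.09 %

n(AgNO3) = 0.02803 × 0.2792 = 7.826 × 10^-3 mol
Let x = n(NaCl), y = n(NaNO3).
Titrant: 1x = 7.826 × 10^-3;  mass: 58.44x + 84.99y = 1.113
Solving, x = 7.826 × 10^-3 mol, y = 7.714 × 10^-3 mol
mass of NaCl = 7.826 × 10^-3 × 58.44 = 0.4574 g
% NaCl = 0.4574 / 1.113 × 100 = 41.09 %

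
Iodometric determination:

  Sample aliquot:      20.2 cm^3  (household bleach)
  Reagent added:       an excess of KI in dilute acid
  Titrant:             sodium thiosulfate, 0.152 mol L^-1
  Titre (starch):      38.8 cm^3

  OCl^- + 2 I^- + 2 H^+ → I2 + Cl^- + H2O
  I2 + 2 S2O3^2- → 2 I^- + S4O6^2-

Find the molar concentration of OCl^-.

0.146 mol/L

n(S2O3^2-) = 0.0388 × 0.152 = 5.90 × 10^-3 mol
n(I2) = n(S2O3^2-)/2 = 2.95 × 10^-3 mol
n(OCl^-) in the aliquot = 2.95 × 10^-3 mol (1:1 ratio)
[OCl^-] = 2.95 × 10^-3 / 0.0202 = 0.146 mol/L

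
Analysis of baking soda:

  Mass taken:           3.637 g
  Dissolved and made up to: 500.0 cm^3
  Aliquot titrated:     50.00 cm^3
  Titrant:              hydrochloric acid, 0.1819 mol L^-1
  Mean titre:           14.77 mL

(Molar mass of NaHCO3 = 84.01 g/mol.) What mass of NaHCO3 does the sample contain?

2.257 g

NaHCO3 + HCl → NaCl + H2O + CO2
n(HCl) per titration = 0.01477 × 0.1819 = 2.687 × 10^-3 mol
n(NaHCO3) in each aliquot = 2.687 × 10^-3 mol (1:1 ratio)
n(NaHCO3) in the whole flask = 2.687 × 10^-3 × 500.0/50.00 = 0.02687 mol
mass of NaHCO3 = 0.02687 × 84.01 = 2.257 g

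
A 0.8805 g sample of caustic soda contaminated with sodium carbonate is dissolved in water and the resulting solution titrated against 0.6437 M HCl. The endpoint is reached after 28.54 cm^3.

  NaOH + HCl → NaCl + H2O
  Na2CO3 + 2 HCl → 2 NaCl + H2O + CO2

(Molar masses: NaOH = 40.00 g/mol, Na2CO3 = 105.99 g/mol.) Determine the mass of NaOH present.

0.2865 g

n(HCl) = 0.02854 × 0.6437 = 0.01837 mol
Let x = n(NaOH), y = n(Na2CO3).
Titrant: 1x + 2y = 0.01837;  mass: 40.00x + 105.99y = 0.8805
Solving, x = 7.163 × 10^-3 mol, y = 5.604 × 10^-3 mol
mass of NaOH = 7.163 × 10^-3 × 40.00 = 0.2865 g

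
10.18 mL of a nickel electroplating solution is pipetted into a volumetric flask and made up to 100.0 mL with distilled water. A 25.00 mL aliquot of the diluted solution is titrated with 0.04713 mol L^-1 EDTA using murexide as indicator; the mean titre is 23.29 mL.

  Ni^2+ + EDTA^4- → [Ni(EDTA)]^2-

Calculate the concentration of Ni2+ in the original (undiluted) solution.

n(EDTA) = 0.02329 × 0.04713 = 1.098 × 10^-3 mol
n(Ni2+) in the aliquot = 1.098 × 10^-3 mol (1:1 ratio)
[Ni2+]_dilute = 1.098 × 10^-3 / 0.02500 = 0.04391 mol/L
Dilution factor = 100.0 / 10.18 = 9.823
[Ni2+]_stock = 0.04391 × 9.823 = 0.4313 mol/L

0.4313 mol/L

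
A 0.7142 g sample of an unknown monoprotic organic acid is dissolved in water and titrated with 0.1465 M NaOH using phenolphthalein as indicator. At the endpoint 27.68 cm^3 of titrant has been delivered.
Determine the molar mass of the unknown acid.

176.1 g/mol

n(NaOH) = 0.02768 L × 0.1465 mol/L = 4.055 × 10^-3 mol
n(HA) = 4.055 × 10^-3 mol (1:1 ratio)
M = m / n = 0.7142 g / 4.055 × 10^-3 mol = 176.1 g/mol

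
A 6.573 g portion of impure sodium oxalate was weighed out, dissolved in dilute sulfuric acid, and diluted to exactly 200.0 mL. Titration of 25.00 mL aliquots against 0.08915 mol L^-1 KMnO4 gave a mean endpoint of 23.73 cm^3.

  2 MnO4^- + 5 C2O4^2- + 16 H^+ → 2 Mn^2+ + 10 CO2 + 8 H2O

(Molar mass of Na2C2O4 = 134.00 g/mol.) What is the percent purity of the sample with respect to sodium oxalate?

n(KMnO4) per titration = 0.02373 × 0.08915 = 2.116 × 10^-3 mol
From the 5:2 ratio, n(Na2C2O4) in each aliquot = 5/2 × 2.116 × 10^-3 = 5.289 × 10^-3 mol
n(Na2C2O4) in the whole flask = 5.289 × 10^-3 × 200.0/25.00 = 0.04231 mol
mass of Na2C2O4 = 0.04231 × 134.00 = 5.670 g
% Na2C2O4 = 5.670 / 6.573 × 100 = 86.26 %

86.26 %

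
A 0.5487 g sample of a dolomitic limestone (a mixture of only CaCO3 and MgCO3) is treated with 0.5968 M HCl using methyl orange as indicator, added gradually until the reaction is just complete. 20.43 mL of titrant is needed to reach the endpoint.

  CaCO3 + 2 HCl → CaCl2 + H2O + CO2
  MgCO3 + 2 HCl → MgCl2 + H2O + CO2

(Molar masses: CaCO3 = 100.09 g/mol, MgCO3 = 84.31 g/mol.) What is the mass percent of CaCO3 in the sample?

40.14 %

n(HCl) = 0.02043 × 0.5968 = 0.01219 mol
Let x = n(CaCO3), y = n(MgCO3).
Titrant: 2x + 2y = 0.01219;  mass: 100.09x + 84.31y = 0.5487
Solving, x = 2.200 × 10^-3 mol, y = 3.896 × 10^-3 mol
mass of CaCO3 = 2.200 × 10^-3 × 100.09 = 0.2202 g
% CaCO3 = 0.2202 / 0.5487 × 100 = 40.14 %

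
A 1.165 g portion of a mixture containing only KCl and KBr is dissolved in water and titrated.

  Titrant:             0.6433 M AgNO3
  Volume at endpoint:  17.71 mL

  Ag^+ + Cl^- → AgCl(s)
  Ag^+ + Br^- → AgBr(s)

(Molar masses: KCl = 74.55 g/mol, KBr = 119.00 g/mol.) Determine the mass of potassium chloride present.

n(AgNO3) = 0.01771 × 0.6433 = 0.01139 mol
Let x = n(KCl), y = n(KBr).
Titrant: 1x + 1y = 0.01139;  mass: 74.55x + 119.00y = 1.165
Solving, x = 4.291 × 10^-3 mol, y = 7.102 × 10^-3 mol
mass of KCl = 4.291 × 10^-3 × 74.55 = 0.3199 g

0.3199 g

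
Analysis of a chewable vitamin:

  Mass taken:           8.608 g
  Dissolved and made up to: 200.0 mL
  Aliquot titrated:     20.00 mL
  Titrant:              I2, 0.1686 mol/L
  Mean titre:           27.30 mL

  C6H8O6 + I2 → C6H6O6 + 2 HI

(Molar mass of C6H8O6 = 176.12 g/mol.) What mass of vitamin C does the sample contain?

n(I2) per titration = 0.02730 × 0.1686 = 4.603 × 10^-3 mol
n(C6H8O6) in each aliquot = 4.603 × 10^-3 mol (1:1 ratio)
n(C6H8O6) in the whole flask = 4.603 × 10^-3 × 200.0/20.00 = 0.04603 mol
mass of C6H8O6 = 0.04603 × 176.12 = 8.106 g

8.106 g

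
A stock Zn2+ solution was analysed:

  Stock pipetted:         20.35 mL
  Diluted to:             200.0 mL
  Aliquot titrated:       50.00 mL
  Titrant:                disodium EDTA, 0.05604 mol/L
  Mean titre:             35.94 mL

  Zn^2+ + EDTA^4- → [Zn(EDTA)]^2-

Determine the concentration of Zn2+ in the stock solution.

n(EDTA) = 0.03594 × 0.05604 = 2.014 × 10^-3 mol
n(Zn2+) in the aliquot = 2.014 × 10^-3 mol (1:1 ratio)
[Zn2+]_dilute = 2.014 × 10^-3 / 0.05000 = 0.04028 mol/L
Dilution factor = 200.0 / 20.35 = 9.828
[Zn2+]_stock = 0.04028 × 9.828 = 0.3959 mol/L

0.3959 mol/L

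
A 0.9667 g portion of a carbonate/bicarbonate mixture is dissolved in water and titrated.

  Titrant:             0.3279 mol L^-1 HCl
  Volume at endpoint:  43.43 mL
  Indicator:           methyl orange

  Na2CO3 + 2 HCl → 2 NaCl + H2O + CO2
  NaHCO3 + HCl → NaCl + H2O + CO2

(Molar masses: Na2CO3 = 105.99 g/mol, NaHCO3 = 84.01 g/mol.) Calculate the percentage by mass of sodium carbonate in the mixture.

40.59 %

n(HCl) = 0.04343 × 0.3279 = 0.01424 mol
Let x = n(Na2CO3), y = n(NaHCO3).
Titrant: 2x + 1y = 0.01424;  mass: 105.99x + 84.01y = 0.9667
Solving, x = 3.702 × 10^-3 mol, y = 6.836 × 10^-3 mol
mass of Na2CO3 = 3.702 × 10^-3 × 105.99 = 0.3924 g
% Na2CO3 = 0.3924 / 0.9667 × 100 = 40.59 %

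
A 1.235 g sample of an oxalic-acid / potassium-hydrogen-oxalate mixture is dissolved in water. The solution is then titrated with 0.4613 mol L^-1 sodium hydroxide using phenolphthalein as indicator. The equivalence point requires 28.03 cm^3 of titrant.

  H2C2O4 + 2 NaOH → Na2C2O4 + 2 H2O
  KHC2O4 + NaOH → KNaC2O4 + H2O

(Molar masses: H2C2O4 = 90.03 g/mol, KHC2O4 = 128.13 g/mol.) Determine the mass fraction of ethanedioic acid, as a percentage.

n(NaOH) = 0.02803 × 0.4613 = 0.01293 mol
Let x = n(H2C2O4), y = n(KHC2O4).
Titrant: 2x + 1y = 0.01293;  mass: 90.03x + 128.13y = 1.235
Solving, x = 2.537 × 10^-3 mol, y = 7.856 × 10^-3 mol
mass of H2C2O4 = 2.537 × 10^-3 × 90.03 = 0.2284 g
% H2C2O4 = 0.2284 / 1.235 × 100 = 18.50 %

18.50 %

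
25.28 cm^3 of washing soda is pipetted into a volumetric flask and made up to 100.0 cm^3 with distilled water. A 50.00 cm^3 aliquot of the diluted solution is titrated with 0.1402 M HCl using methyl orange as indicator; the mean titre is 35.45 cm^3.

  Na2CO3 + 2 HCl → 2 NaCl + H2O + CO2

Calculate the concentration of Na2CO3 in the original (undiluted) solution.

n(HCl) = 0.03545 × 0.1402 = 4.970 × 10^-3 mol
From the 1:2 ratio, n(Na2CO3) in the aliquot = 1/2 × 4.970 × 10^-3 = 2.485 × 10^-3 mol
[Na2CO3]_dilute = 2.485 × 10^-3 / 0.05000 = 0.04970 mol/L
Dilution factor = 100.0 / 25.28 = 3.956
[Na2CO3]_stock = 0.04970 × 3.956 = 0.1966 mol/L

0.1966 M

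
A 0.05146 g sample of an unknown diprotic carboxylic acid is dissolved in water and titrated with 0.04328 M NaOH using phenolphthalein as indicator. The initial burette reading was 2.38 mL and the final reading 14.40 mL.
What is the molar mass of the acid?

n(NaOH) = 0.01202 L × 0.04328 mol/L = 5.202 × 10^-4 mol
From the 1:2 ratio, n(H2A) = 1/2 × 5.202 × 10^-4 = 2.601 × 10^-4 mol
M = m / n = 0.05146 g / 2.601 × 10^-4 mol = 197.8 g/mol

197.8 g/mol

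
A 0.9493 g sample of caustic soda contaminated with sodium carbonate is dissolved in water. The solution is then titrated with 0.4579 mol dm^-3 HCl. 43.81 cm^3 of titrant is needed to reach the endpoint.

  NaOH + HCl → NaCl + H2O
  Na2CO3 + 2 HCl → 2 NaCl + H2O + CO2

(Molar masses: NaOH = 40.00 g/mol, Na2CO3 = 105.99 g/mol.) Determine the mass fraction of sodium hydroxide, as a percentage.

36.90 %

n(HCl) = 0.04381 × 0.4579 = 0.02006 mol
Let x = n(NaOH), y = n(Na2CO3).
Titrant: 1x + 2y = 0.02006;  mass: 40.00x + 105.99y = 0.9493
Solving, x = 8.758 × 10^-3 mol, y = 5.651 × 10^-3 mol
mass of NaOH = 8.758 × 10^-3 × 40.00 = 0.3503 g
% NaOH = 0.3503 / 0.9493 × 100 = 36.90 %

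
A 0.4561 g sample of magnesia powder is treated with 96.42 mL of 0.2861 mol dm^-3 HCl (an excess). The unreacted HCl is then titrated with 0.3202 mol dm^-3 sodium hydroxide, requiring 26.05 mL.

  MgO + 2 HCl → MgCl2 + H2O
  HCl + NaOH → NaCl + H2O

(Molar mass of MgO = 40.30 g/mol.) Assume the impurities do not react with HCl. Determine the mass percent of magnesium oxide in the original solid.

n(HCl) added = 0.09642 × 0.2861 = 0.02759 mol
n(NaOH) used in back-titration = 0.02605 × 0.3202 = 8.341 × 10^-3 mol
n(HCl) left over = 8.341 × 10^-3 mol (1:1 ratio)
n(HCl) consumed by analyte = 0.02759 − 8.341 × 10^-3 = 0.01924 mol
From the 1:2 ratio, n(MgO) = 1/2 × 0.01924 = 9.622 × 10^-3 mol
mass of MgO = 9.622 × 10^-3 × 40.30 = 0.3878 g
% MgO = 0.3878 / 0.4561 × 100 = 85.02 %

85.02 %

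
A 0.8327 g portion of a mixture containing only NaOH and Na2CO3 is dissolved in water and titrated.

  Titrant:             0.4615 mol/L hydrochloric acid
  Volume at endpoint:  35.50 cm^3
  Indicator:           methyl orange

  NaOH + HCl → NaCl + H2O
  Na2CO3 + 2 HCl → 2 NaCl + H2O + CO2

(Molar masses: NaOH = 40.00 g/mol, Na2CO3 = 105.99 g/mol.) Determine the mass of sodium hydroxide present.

0.1094 g

n(HCl) = 0.03550 × 0.4615 = 0.01638 mol
Let x = n(NaOH), y = n(Na2CO3).
Titrant: 1x + 2y = 0.01638;  mass: 40.00x + 105.99y = 0.8327
Solving, x = 2.734 × 10^-3 mol, y = 6.825 × 10^-3 mol
mass of NaOH = 2.734 × 10^-3 × 40.00 = 0.1094 g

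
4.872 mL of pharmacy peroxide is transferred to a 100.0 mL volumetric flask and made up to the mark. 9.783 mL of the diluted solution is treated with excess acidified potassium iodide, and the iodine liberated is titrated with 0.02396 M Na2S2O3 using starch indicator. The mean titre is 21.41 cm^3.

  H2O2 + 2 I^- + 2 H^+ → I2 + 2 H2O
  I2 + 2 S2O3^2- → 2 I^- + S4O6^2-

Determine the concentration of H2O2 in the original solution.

n(S2O3^2-) = 0.02141 × 0.02396 = 5.130 × 10^-4 mol
n(I2) = n(S2O3^2-)/2 = 2.565 × 10^-4 mol
n(H2O2) in the aliquot = 2.565 × 10^-4 mol (1:1 ratio)
[H2O2]_dilute = 2.565 × 10^-4 / 0.009783 = 0.02622 mol/L
[H2O2]_original = 0.02622 × 100.0/4.872 = 0.5381 mol/L

0.5381 M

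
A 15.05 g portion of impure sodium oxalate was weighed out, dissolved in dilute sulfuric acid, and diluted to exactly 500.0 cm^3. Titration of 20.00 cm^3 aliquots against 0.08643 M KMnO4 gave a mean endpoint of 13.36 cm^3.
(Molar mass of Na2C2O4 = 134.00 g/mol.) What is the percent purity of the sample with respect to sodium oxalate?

2 MnO4^- + 5 C2O4^2- + 16 H^+ → 2 Mn^2+ + 10 CO2 + 8 H2O
n(KMnO4) per titration = 0.01336 × 0.08643 = 1.155 × 10^-3 mol
From the 5:2 ratio, n(Na2C2O4) in each aliquot = 5/2 × 1.155 × 10^-3 = 2.887 × 10^-3 mol
n(Na2C2O4) in the whole flask = 2.887 × 10^-3 × 500.0/20.00 = 0.07217 mol
mass of Na2C2O4 = 0.07217 × 134.00 = 9.671 g
% Na2C2O4 = 9.671 / 15.05 × 100 = 64.26 %

64.26 %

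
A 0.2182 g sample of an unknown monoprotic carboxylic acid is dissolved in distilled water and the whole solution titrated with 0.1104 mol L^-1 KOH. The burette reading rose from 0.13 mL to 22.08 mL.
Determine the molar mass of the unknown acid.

n(KOH) = 0.02195 L × 0.1104 mol/L = 2.423 × 10^-3 mol
n(HA) = 2.423 × 10^-3 mol (1:1 ratio)
M = m / n = 0.2182 g / 2.423 × 10^-3 mol = 90.04 g/mol

90.04 g/mol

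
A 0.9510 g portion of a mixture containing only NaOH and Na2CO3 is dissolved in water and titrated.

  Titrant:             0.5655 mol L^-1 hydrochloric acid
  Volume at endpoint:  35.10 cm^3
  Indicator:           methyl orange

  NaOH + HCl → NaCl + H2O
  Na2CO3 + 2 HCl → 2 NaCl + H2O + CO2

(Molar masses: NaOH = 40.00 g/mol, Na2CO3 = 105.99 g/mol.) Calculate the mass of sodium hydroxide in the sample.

n(HCl) = 0.03510 × 0.5655 = 0.01985 mol
Let x = n(NaOH), y = n(Na2CO3).
Titrant: 1x + 2y = 0.01985;  mass: 40.00x + 105.99y = 0.9510
Solving, x = 7.765 × 10^-3 mol, y = 6.042 × 10^-3 mol
mass of NaOH = 7.765 × 10^-3 × 40.00 = 0.3106 g

0.3106 g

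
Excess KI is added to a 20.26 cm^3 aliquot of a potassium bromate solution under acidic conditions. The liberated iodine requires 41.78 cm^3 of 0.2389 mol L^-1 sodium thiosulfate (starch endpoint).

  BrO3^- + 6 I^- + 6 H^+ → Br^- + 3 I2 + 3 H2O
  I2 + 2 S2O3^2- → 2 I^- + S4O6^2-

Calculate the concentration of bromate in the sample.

n(S2O3^2-) = 0.04178 × 0.2389 = 9.981 × 10^-3 mol
n(I2) = n(S2O3^2-)/2 = 4.991 × 10^-3 mol
From the 1:3 ratio, n(BrO3^-) in the aliquot = 1/3 × 4.991 × 10^-3 = 1.664 × 10^-3 mol
[BrO3^-] = 1.664 × 10^-3 / 0.02026 = 0.08211 mol/L

0.08211 mol/L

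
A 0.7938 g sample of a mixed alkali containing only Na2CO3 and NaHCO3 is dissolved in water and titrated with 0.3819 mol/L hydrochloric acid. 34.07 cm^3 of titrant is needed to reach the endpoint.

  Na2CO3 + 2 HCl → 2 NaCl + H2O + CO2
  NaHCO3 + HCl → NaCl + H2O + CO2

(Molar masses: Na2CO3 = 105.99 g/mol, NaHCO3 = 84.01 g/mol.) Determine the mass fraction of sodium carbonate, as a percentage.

64.42 %

n(HCl) = 0.03407 × 0.3819 = 0.01301 mol
Let x = n(Na2CO3), y = n(NaHCO3).
Titrant: 2x + 1y = 0.01301;  mass: 105.99x + 84.01y = 0.7938
Solving, x = 4.825 × 10^-3 mol, y = 3.362 × 10^-3 mol
mass of Na2CO3 = 4.825 × 10^-3 × 105.99 = 0.5114 g
% Na2CO3 = 0.5114 / 0.7938 × 100 = 64.42 %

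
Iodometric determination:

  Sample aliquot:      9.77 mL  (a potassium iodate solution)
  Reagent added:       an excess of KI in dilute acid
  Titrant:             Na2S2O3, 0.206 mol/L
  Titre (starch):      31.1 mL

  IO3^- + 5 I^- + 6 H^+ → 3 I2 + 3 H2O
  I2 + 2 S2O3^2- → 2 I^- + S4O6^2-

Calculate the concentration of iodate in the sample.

n(S2O3^2-) = 0.0311 × 0.206 = 6.41 × 10^-3 mol
n(I2) = n(S2O3^2-)/2 = 3.20 × 10^-3 mol
From the 1:3 ratio, n(IO3^-) in the aliquot = 1/3 × 3.20 × 10^-3 = 1.07 × 10^-3 mol
[IO3^-] = 1.07 × 10^-3 / 0.00977 = 0.109 mol/L

0.109 mol/L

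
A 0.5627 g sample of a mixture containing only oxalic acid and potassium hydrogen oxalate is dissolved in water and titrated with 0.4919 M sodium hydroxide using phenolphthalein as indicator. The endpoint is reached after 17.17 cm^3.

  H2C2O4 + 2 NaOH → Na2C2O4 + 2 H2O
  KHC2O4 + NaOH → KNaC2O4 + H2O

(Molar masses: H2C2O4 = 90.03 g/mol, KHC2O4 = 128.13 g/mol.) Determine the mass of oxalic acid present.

0.2813 g

n(NaOH) = 0.01717 × 0.4919 = 8.446 × 10^-3 mol
Let x = n(H2C2O4), y = n(KHC2O4).
Titrant: 2x + 1y = 8.446 × 10^-3;  mass: 90.03x + 128.13y = 0.5627
Solving, x = 3.125 × 10^-3 mol, y = 2.196 × 10^-3 mol
mass of H2C2O4 = 3.125 × 10^-3 × 90.03 = 0.2813 g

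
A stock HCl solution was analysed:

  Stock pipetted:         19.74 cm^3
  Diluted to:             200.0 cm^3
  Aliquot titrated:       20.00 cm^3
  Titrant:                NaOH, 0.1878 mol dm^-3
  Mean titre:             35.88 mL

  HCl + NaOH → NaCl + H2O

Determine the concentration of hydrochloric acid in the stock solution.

n(NaOH) = 0.03588 × 0.1878 = 6.738 × 10^-3 mol
n(HCl) in the aliquot = 6.738 × 10^-3 mol (1:1 ratio)
[HCl]_dilute = 6.738 × 10^-3 / 0.02000 = 0.3369 mol/L
Dilution factor = 200.0 / 19.74 = 10.13
[HCl]_stock = 0.3369 × 10.13 = 3.414 mol/L

3.414 mol/L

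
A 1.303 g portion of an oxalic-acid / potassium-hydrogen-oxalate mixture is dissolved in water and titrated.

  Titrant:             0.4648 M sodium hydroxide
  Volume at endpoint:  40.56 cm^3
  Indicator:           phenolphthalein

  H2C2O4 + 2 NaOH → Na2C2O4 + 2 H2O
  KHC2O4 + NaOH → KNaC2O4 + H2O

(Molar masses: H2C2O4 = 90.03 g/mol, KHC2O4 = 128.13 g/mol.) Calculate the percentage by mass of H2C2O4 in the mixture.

46.24 %

n(NaOH) = 0.04056 × 0.4648 = 0.01885 mol
Let x = n(H2C2O4), y = n(KHC2O4).
Titrant: 2x + 1y = 0.01885;  mass: 90.03x + 128.13y = 1.303
Solving, x = 6.693 × 10^-3 mol, y = 5.467 × 10^-3 mol
mass of H2C2O4 = 6.693 × 10^-3 × 90.03 = 0.6026 g
% H2C2O4 = 0.6026 / 1.303 × 100 = 46.24 %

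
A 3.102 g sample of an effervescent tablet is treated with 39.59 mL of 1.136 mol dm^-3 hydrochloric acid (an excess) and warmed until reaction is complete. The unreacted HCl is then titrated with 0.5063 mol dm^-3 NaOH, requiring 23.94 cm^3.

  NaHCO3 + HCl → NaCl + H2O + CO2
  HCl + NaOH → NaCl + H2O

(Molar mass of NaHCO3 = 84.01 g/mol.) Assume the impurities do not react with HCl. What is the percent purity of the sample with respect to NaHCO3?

n(HCl) added = 0.03959 × 1.136 = 0.04497 mol
n(NaOH) used in back-titration = 0.02394 × 0.5063 = 0.01212 mol
n(HCl) left over = 0.01212 mol (1:1 ratio)
n(HCl) consumed by analyte = 0.04497 − 0.01212 = 0.03285 mol
n(NaHCO3) = 0.03285 mol (1:1 ratio)
mass of NaHCO3 = 0.03285 × 84.01 = 2.760 g
% NaHCO3 = 2.760 / 3.102 × 100 = 88.98 %

88.98 %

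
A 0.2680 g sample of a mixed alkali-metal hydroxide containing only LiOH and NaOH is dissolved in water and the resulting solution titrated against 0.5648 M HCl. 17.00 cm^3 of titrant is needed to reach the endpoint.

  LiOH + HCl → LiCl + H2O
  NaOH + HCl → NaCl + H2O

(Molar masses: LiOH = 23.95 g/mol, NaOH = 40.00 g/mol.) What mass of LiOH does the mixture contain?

n(HCl) = 0.01700 × 0.5648 = 9.602 × 10^-3 mol
Let x = n(LiOH), y = n(NaOH).
Titrant: 1x + 1y = 9.602 × 10^-3;  mass: 23.95x + 40.00y = 0.2680
Solving, x = 7.231 × 10^-3 mol, y = 2.370 × 10^-3 mol
mass of LiOH = 7.231 × 10^-3 × 23.95 = 0.1732 g

0.1732 g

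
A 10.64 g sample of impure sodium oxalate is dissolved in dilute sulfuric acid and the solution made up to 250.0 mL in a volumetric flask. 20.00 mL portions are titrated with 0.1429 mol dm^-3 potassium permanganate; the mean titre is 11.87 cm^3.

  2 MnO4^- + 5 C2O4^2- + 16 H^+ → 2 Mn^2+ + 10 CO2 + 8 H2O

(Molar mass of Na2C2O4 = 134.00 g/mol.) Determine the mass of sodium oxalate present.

n(KMnO4) per titration = 0.01187 × 0.1429 = 1.696 × 10^-3 mol
From the 5:2 ratio, n(Na2C2O4) in each aliquot = 5/2 × 1.696 × 10^-3 = 4.241 × 10^-3 mol
n(Na2C2O4) in the whole flask = 4.241 × 10^-3 × 250.0/20.00 = 0.05301 mol
mass of Na2C2O4 = 0.05301 × 134.00 = 7.103 g

7.103 g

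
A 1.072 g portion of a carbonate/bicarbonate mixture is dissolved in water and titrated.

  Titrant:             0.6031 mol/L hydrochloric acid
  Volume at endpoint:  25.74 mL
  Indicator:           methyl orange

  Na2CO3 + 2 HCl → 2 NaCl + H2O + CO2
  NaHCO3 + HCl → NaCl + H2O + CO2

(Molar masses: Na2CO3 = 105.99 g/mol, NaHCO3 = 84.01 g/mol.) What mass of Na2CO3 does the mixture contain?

0.3967 g

n(HCl) = 0.02574 × 0.6031 = 0.01552 mol
Let x = n(Na2CO3), y = n(NaHCO3).
Titrant: 2x + 1y = 0.01552;  mass: 105.99x + 84.01y = 1.072
Solving, x = 3.743 × 10^-3 mol, y = 8.039 × 10^-3 mol
mass of Na2CO3 = 3.743 × 10^-3 × 105.99 = 0.3967 g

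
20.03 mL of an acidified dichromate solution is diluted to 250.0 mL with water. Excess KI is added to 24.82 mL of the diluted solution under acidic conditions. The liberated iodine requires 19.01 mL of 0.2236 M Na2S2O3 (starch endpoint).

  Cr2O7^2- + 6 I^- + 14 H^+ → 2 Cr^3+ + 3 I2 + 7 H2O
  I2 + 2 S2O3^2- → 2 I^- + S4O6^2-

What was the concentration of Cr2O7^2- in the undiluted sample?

0.3563 M

n(S2O3^2-) = 0.01901 × 0.2236 = 4.251 × 10^-3 mol
n(I2) = n(S2O3^2-)/2 = 2.125 × 10^-3 mol
From the 1:3 ratio, n(Cr2O7^2-) in the aliquot = 1/3 × 2.125 × 10^-3 = 7.084 × 10^-4 mol
[Cr2O7^2-]_dilute = 7.084 × 10^-4 / 0.02482 = 0.02854 mol/L
[Cr2O7^2-]_original = 0.02854 × 250.0/20.03 = 0.3563 mol/L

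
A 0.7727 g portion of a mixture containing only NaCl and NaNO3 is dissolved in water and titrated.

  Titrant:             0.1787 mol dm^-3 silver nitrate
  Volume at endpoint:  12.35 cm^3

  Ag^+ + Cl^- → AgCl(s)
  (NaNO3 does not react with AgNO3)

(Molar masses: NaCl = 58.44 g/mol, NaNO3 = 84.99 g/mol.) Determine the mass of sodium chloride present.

0.1290 g

n(AgNO3) = 0.01235 × 0.1787 = 2.207 × 10^-3 mol
Let x = n(NaCl), y = n(NaNO3).
Titrant: 1x = 2.207 × 10^-3;  mass: 58.44x + 84.99y = 0.7727
Solving, x = 2.207 × 10^-3 mol, y = 7.574 × 10^-3 mol
mass of NaCl = 2.207 × 10^-3 × 58.44 = 0.1290 g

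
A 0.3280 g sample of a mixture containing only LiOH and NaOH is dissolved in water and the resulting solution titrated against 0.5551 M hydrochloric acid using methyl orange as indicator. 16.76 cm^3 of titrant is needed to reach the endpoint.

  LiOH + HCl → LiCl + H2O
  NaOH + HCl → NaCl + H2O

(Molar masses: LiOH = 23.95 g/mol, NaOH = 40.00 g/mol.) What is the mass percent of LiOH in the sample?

n(HCl) = 0.01676 × 0.5551 = 9.303 × 10^-3 mol
Let x = n(LiOH), y = n(NaOH).
Titrant: 1x + 1y = 9.303 × 10^-3;  mass: 23.95x + 40.00y = 0.3280
Solving, x = 2.750 × 10^-3 mol, y = 6.553 × 10^-3 mol
mass of LiOH = 2.750 × 10^-3 × 23.95 = 0.06586 g
% LiOH = 0.06586 / 0.3280 × 100 = 20.08 %

20.08 %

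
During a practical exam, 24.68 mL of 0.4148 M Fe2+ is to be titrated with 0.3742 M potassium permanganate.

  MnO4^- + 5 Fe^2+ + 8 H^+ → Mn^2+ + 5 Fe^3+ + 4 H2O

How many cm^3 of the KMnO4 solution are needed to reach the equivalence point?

5.472 mL

n(Fe2+) = 0.02468 L × 0.4148 mol/L = 0.01024 mol
From the 1:5 stoichiometry, n(KMnO4) = 1/5 × 0.01024 = 2.047 × 10^-3 mol
V(KMnO4) = 2.047 × 10^-3 mol / 0.3742 mol/L = 0.005472 L = 5.472 mL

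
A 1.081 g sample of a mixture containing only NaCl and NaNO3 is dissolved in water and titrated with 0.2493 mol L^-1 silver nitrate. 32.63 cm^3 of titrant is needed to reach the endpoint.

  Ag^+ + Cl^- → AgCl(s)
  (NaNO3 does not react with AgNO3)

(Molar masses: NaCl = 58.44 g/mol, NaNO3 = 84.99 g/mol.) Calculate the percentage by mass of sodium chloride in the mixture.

43.98 %

n(AgNO3) = 0.03263 × 0.2493 = 8.135 × 10^-3 mol
Let x = n(NaCl), y = n(NaNO3).
Titrant: 1x = 8.135 × 10^-3;  mass: 58.44x + 84.99y = 1.081
Solving, x = 8.135 × 10^-3 mol, y = 7.126 × 10^-3 mol
mass of NaCl = 8.135 × 10^-3 × 58.44 = 0.4754 g
% NaCl = 0.4754 / 1.081 × 100 = 43.98 %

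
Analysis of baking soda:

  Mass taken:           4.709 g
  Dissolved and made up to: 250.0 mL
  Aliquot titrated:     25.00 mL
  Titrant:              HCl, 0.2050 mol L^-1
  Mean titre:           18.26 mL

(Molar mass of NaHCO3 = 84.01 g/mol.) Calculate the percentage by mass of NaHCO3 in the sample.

NaHCO3 + HCl → NaCl + H2O + CO2
n(HCl) per titration = 0.01826 × 0.2050 = 3.743 × 10^-3 mol
n(NaHCO3) in each aliquot = 3.743 × 10^-3 mol (1:1 ratio)
n(NaHCO3) in the whole flask = 3.743 × 10^-3 × 250.0/25.00 = 0.03743 mol
mass of NaHCO3 = 0.03743 × 84.01 = 3.145 g
% NaHCO3 = 3.145 / 4.709 × 100 = 66.78 %

66.78 %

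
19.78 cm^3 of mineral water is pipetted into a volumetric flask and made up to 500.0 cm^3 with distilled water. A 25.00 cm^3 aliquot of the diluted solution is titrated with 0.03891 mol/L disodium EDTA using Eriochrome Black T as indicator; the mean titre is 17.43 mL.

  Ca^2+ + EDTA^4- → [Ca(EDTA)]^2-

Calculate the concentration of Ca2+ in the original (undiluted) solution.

0.6857 mol/L

n(EDTA) = 0.01743 × 0.03891 = 6.782 × 10^-4 mol
n(Ca2+) in the aliquot = 6.782 × 10^-4 mol (1:1 ratio)
[Ca2+]_dilute = 6.782 × 10^-4 / 0.02500 = 0.02713 mol/L
Dilution factor = 500.0 / 19.78 = 25.28
[Ca2+]_stock = 0.02713 × 25.28 = 0.6857 mol/L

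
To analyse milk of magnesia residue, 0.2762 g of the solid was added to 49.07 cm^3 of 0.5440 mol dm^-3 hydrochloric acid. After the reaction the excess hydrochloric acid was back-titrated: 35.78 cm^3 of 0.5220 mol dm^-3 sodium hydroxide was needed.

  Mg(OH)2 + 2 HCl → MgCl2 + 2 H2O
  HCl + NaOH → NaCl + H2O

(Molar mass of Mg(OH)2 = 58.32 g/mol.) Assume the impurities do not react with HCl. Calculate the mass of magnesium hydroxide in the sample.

0.2338 g

n(HCl) added = 0.04907 × 0.5440 = 0.02669 mol
n(NaOH) used in back-titration = 0.03578 × 0.5220 = 0.01868 mol
n(HCl) left over = 0.01868 mol (1:1 ratio)
n(HCl) consumed by analyte = 0.02669 − 0.01868 = 8.017 × 10^-3 mol
From the 1:2 ratio, n(Mg(OH)2) = 1/2 × 8.017 × 10^-3 = 4.008 × 10^-3 mol
mass of Mg(OH)2 = 4.008 × 10^-3 × 58.32 = 0.2338 g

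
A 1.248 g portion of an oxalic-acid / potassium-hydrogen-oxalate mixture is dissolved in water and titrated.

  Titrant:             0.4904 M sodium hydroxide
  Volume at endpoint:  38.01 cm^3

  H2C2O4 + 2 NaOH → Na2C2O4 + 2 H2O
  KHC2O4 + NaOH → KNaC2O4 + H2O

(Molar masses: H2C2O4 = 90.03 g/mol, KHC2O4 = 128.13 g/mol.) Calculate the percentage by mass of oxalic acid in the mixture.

n(NaOH) = 0.03801 × 0.4904 = 0.01864 mol
Let x = n(H2C2O4), y = n(KHC2O4).
Titrant: 2x + 1y = 0.01864;  mass: 90.03x + 128.13y = 1.248
Solving, x = 6.860 × 10^-3 mol, y = 4.920 × 10^-3 mol
mass of H2C2O4 = 6.860 × 10^-3 × 90.03 = 0.6176 g
% H2C2O4 = 0.6176 / 1.248 × 100 = 49.49 %

49.49 %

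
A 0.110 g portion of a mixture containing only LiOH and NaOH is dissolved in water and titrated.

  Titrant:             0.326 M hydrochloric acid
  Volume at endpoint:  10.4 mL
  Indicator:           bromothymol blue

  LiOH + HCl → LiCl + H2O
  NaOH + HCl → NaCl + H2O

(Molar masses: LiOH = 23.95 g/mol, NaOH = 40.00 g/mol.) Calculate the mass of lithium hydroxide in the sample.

0.0382 g

n(HCl) = 0.0104 × 0.326 = 3.39 × 10^-3 mol
Let x = n(LiOH), y = n(NaOH).
Titrant: 1x + 1y = 3.39 × 10^-3;  mass: 23.95x + 40.00y = 0.110
Solving, x = 1.60 × 10^-3 mol, y = 1.79 × 10^-3 mol
mass of LiOH = 1.60 × 10^-3 × 23.95 = 0.0382 g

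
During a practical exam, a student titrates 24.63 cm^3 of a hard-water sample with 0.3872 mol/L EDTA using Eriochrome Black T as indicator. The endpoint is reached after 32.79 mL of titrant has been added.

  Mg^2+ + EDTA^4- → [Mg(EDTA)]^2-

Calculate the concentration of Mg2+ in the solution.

0.5155 mol/L

n(EDTA) = 0.03279 L × 0.3872 mol/L = 0.01270 mol
n(Mg2+) = 0.01270 mol (1:1 mole ratio)
[Mg2+] = 0.01270 mol / 0.02463 L = 0.5155 mol/L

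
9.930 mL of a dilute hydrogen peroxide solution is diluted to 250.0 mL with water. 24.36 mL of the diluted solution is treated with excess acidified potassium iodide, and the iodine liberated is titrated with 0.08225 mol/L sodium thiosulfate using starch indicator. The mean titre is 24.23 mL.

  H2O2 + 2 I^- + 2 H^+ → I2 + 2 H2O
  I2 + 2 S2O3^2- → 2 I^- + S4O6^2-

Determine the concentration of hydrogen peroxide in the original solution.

n(S2O3^2-) = 0.02423 × 0.08225 = 1.993 × 10^-3 mol
n(I2) = n(S2O3^2-)/2 = 9.965 × 10^-4 mol
n(H2O2) in the aliquot = 9.965 × 10^-4 mol (1:1 ratio)
[H2O2]_dilute = 9.965 × 10^-4 / 0.02436 = 0.04091 mol/L
[H2O2]_original = 0.04091 × 250.0/9.930 = 1.030 mol/L

1.030 mol/L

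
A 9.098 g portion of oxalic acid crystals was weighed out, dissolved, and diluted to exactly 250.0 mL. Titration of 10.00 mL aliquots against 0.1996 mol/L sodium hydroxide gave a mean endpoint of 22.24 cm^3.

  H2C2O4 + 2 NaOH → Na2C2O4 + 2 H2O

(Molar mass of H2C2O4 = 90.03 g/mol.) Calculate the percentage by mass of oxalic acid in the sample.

n(NaOH) per titration = 0.02224 × 0.1996 = 4.439 × 10^-3 mol
From the 1:2 ratio, n(H2C2O4) in each aliquot = 1/2 × 4.439 × 10^-3 = 2.220 × 10^-3 mol
n(H2C2O4) in the whole flask = 2.220 × 10^-3 × 250.0/10.00 = 0.05549 mol
mass of H2C2O4 = 0.05549 × 90.03 = 4.996 g
% H2C2O4 = 4.996 / 9.098 × 100 = 54.91 %

54.91 %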